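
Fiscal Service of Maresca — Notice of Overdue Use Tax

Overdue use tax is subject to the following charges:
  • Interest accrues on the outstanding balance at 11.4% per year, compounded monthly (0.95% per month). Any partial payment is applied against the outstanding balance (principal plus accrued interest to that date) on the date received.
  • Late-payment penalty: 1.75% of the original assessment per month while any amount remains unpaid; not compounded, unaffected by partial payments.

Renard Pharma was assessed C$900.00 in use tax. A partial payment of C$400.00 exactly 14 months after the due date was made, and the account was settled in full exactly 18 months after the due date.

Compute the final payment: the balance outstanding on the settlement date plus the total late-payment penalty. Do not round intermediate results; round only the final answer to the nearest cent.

C$935.06

Balance at month 14: C$900.0000 × (1 + 0.0095)^14 = C$1,027.3798…
After C$400.00 payment: C$1,027.3798… − C$400.00 = C$627.3798…
Balance at month 18: C$627.3798… × (1 + 0.0095)^4 = C$651.5621…
Penalty: 18 × 1.75% × C$900.00 = C$283.50
Final settlement = outstanding balance + penalty = C$651.5621… + C$283.50 = C$935.06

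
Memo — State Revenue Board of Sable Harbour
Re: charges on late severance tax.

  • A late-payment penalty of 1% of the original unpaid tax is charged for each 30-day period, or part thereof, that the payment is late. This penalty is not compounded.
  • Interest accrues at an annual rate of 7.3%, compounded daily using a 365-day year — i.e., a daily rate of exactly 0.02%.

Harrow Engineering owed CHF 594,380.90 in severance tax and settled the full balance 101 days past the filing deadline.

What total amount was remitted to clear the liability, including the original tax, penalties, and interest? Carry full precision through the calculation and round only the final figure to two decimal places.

Penalty periods: ⌈101/30⌉ = 4; penalty = 4 × 1% × CHF 594,380.90 = CHF 23,775.24…
Interest: CHF 594,380.90 × ((1 + 0.0002)^101 − 1) = CHF 594,380.90 × 0.02040334… = CHF 12,127.3554…
Total = CHF 594,380.90 + CHF 23,775.2360 + CHF 12,127.3554… = CHF 630,283.49

CHF 630,283.49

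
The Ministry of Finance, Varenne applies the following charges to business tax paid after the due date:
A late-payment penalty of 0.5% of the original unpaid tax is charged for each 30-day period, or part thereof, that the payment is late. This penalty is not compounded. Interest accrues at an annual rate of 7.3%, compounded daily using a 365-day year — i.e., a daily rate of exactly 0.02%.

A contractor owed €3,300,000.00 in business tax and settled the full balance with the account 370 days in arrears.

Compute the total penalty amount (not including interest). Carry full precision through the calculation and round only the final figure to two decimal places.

€214,500.00

Penalty periods: ⌈370/30⌉ = 13; penalty = 13 × 0.5% × €3,300,000.00 = €214,500.00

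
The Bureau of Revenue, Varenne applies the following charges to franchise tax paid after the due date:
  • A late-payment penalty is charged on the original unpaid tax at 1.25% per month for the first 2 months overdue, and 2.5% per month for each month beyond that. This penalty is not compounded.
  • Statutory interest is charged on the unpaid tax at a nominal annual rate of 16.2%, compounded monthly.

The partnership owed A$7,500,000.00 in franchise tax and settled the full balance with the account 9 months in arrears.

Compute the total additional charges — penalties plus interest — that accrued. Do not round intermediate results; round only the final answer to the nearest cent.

A$2,462,039.35

Penalty, months 1–2: 2 × 1.25% × A$7,500,000.00 = A$187,500.00
Penalty, months 3–9: 7 × 2.5% × A$7,500,000.00 = A$1,312,500.00
Interest (16.2%/yr ÷ 12 = 1.35%/month): A$7,500,000.00 × ((1 + 0.0135)^9 − 1) = A$962,039.3521…
Penalties + interest = A$1,500,000.0000 + A$962,039.3521… = A$2,462,039.35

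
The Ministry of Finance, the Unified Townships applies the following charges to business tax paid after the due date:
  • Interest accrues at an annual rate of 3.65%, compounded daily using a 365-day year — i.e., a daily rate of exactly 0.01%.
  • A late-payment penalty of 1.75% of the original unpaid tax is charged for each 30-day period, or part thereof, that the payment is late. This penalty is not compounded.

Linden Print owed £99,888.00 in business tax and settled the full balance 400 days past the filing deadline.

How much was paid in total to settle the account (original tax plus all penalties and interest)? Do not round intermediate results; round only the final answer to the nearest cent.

Penalty periods: ⌈400/30⌉ = 14; penalty = 14 × 1.75% × £99,888.00 = £24,472.56
Interest: £99,888.00 × ((1 + 0.0001)^400 − 1) = £99,888.00 × 0.04080869… = £4,076.2987…
Total = £99,888.00 + £24,472.5600 + £4,076.2987… = £128,436.86

£128,436.86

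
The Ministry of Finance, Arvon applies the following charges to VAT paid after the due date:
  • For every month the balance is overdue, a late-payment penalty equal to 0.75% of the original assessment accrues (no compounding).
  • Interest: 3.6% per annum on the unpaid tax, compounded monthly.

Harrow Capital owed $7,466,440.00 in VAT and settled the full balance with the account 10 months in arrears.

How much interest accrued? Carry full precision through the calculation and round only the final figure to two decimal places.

Interest (3.6%/yr ÷ 12 = 0.3%/month): $7,466,440.00 × ((1 + 0.003)^10 − 1) = $227,041.4269…

$227,041.43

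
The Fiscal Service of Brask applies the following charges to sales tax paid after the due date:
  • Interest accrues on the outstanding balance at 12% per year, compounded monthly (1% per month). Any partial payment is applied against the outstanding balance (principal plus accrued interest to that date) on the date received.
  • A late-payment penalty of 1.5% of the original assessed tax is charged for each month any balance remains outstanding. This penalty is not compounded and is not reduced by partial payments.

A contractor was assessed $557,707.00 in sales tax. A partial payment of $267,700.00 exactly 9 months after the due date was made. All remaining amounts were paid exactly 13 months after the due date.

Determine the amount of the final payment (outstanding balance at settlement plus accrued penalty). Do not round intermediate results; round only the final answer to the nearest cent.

$464,905.76

Balance at month 9: $557,707.0000 × (1 + 0.01)^9 = $609,955.9324…
After $267,700.00 payment: $609,955.9324… − $267,700.00 = $342,255.9324…
Balance at month 13: $342,255.9324… × (1 + 0.01)^4 = $356,152.8957…
Penalty: 13 × 1.5% × $557,707.00 = $108,752.87…
Final settlement = outstanding balance + penalty = $356,152.8957… + $108,752.87… = $464,905.76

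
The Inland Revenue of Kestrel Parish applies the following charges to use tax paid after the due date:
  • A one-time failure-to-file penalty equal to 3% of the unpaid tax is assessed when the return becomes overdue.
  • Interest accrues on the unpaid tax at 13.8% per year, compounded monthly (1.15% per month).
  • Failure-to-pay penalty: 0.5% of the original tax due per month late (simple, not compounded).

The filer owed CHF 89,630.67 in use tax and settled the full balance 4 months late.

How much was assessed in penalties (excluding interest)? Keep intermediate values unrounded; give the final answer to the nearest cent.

CHF 4,481.53

Failure-to-file penalty: 3% × CHF 89,630.67 = CHF 2,688.92…
Failure-to-pay penalty: 4 × 0.5% × CHF 89,630.67 = CHF 1,792.61…
Total penalty = CHF 2,688.92… + CHF 1,792.61… = CHF 4,481.53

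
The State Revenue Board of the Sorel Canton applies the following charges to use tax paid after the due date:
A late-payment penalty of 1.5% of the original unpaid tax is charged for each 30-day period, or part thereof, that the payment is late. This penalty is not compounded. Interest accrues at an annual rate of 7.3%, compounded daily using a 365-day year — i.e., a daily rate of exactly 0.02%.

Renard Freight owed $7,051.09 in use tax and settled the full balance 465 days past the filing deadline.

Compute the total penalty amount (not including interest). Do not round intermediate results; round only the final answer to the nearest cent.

$1,692.26

Penalty periods: ⌈465/30⌉ = 16; penalty = 16 × 1.5% × $7,051.09 = $1,692.26…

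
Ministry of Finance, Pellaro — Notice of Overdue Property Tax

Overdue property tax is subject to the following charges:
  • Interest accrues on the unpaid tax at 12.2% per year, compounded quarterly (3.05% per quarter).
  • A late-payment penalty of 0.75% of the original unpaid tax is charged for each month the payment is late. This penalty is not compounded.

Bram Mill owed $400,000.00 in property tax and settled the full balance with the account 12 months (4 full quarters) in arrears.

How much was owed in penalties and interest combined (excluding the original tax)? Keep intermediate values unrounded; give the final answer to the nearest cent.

Late-payment penalty: 12 × 0.75% × $400,000.00 = $36,000.00
Interest: $400,000.00 × ((1 + 0.0305)^4 − 1) = $400,000.00 × 0.1276959… = $51,078.3423…
Penalties + interest = $36,000.0000 + $51,078.3423… = $87,078.34

$87,078.34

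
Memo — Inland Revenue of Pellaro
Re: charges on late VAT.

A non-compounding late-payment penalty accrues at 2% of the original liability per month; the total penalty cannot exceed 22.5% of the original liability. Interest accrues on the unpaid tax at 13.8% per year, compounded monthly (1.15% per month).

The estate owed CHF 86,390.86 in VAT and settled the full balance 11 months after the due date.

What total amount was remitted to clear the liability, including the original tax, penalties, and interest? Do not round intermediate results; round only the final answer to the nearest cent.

CHF 116,975.86

Penalty: 11 × 2% × CHF 86,390.86 = CHF 19,005.99… (below the 22.5% cap of CHF 19,437.94…)
Interest: CHF 86,390.86 × ((1 + 0.0115)^11 − 1) = CHF 86,390.86 × 0.1340306… = CHF 11,579.0154…
Total = CHF 86,390.86 + CHF 19,005.9892 + CHF 11,579.0154… = CHF 116,975.86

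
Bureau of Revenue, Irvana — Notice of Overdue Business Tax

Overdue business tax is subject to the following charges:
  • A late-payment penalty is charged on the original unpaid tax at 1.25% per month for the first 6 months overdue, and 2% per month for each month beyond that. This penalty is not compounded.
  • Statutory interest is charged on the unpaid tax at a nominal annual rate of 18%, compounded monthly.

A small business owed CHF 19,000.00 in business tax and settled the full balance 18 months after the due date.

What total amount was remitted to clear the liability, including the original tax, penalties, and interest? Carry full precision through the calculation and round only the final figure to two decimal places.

Penalty, months 1–6: 6 × 1.25% × CHF 19,000.00 = CHF 1,425.00
Penalty, months 7–18: 12 × 2% × CHF 19,000.00 = CHF 4,560.00
Interest (18%/yr ÷ 12 = 1.5%/month): CHF 19,000.00 × ((1 + 0.015)^18 − 1) = CHF 5,839.4721…
Total = CHF 19,000.00 + CHF 5,985.0000 + CHF 5,839.4721… = CHF 30,824.47

CHF 30,824.47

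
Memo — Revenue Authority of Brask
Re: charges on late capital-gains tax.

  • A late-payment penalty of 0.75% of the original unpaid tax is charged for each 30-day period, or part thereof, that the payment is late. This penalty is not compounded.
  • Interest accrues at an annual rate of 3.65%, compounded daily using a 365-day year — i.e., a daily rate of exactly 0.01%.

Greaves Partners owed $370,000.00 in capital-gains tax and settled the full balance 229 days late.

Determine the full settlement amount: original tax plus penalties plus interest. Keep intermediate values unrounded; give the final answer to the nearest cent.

$400,770.33

Penalty periods: ⌈229/30⌉ = 8; penalty = 8 × 0.75% × $370,000.00 = $22,200.00
Interest: $370,000.00 × ((1 + 0.0001)^229 − 1) = $370,000.00 × 0.02316305… = $8,570.3272…
Total = $370,000.00 + $22,200.0000 + $8,570.3272… = $400,770.33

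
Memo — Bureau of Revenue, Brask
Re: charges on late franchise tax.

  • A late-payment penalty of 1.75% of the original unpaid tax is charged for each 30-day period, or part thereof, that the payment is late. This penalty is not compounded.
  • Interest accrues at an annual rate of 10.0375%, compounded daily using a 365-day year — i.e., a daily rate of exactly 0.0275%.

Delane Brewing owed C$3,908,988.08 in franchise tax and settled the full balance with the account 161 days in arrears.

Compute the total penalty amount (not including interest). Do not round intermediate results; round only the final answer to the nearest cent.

C$410,443.75

Penalty periods: ⌈161/30⌉ = 6; penalty = 6 × 1.75% × C$3,908,988.08 = C$410,443.75…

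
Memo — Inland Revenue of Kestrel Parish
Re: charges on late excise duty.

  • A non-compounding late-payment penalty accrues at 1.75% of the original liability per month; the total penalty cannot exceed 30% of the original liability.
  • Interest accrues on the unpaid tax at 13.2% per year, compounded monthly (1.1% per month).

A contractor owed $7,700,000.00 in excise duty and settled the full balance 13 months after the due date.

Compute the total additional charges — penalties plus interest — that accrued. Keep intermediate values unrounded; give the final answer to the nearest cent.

$2,928,535.95

Penalty: 13 × 1.75% × $7,700,000.00 = $1,751,750.00 (below the 30% cap of $2,310,000.00)
Interest: $7,700,000.00 × ((1 + 0.011)^13 − 1) = $7,700,000.00 × 0.1528293… = $1,176,785.9539…
Penalties + interest = $1,751,750.0000 + $1,176,785.9539… = $2,928,535.95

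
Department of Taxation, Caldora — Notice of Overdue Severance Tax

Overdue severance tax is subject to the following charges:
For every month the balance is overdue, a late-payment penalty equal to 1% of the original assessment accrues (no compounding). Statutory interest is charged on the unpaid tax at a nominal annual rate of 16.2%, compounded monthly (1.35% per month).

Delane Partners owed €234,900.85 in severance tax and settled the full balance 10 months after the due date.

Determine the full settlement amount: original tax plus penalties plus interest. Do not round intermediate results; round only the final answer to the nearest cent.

€292,100.05

Late-payment penalty: 10 × 1% × €234,900.85 = €23,490.09…
Interest: €234,900.85 × ((1 + 0.0135)^10 − 1) = €234,900.85 × 0.1435036… = €33,709.1140…
Total = €234,900.85 + €23,490.0850 + €33,709.1140… = €292,100.05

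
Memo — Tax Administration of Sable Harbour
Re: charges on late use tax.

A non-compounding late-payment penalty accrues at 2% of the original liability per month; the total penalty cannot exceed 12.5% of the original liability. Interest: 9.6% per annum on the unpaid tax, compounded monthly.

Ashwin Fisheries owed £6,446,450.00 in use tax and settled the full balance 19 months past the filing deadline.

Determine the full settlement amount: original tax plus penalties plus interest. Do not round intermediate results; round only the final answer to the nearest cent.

£8,305,969.71

Penalty (uncapped): 19 × 2% × £6,446,450.00 = £2,449,651.00; cap = 12.5% × £6,446,450.00 = £805,806.25 → penalty = £805,806.25
Interest (9.6%/yr ÷ 12 = 0.8%/month): £6,446,450.00 × ((1 + 0.008)^19 − 1) = £1,053,713.4604…
Total = £6,446,450.00 + £805,806.2500 + £1,053,713.4604… = £8,305,969.71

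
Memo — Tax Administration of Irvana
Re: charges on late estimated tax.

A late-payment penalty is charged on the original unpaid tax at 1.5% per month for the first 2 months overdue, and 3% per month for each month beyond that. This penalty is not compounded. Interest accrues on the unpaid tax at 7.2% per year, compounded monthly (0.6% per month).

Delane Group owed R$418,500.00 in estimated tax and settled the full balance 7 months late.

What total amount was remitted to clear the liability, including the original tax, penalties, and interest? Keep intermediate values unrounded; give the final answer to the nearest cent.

R$511,726.57

Penalty, months 1–2: 2 × 1.5% × R$418,500.00 = R$12,555.00
Penalty, months 3–7: 5 × 3% × R$418,500.00 = R$62,775.00
Interest: R$418,500.00 × ((1 + 0.006)^7 − 1) = R$418,500.00 × 0.0427636… = R$17,896.5689…
Total = R$418,500.00 + R$75,330.0000 + R$17,896.5689… = R$511,726.57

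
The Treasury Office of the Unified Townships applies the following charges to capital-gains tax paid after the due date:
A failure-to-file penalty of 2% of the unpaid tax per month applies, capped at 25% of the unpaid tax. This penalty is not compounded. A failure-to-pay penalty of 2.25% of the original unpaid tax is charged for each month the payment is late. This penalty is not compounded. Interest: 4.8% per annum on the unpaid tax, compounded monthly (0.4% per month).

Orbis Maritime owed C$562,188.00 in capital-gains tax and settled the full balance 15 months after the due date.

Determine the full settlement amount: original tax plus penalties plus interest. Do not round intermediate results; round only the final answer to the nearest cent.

Failure-to-file: 15 × 2% × C$562,188.00 = C$168,656.40, capped at 25% × C$562,188.00 = C$140,547.00
Failure-to-pay penalty: 15 × 2.25% × C$562,188.00 = C$189,738.45
Interest: C$562,188.00 × ((1 + 0.004)^15 − 1) = C$562,188.00 × 0.0617095… = C$34,692.3249…
Total = C$562,188.00 + C$330,285.4500 + C$34,692.3249… = C$927,165.77

C$927,165.77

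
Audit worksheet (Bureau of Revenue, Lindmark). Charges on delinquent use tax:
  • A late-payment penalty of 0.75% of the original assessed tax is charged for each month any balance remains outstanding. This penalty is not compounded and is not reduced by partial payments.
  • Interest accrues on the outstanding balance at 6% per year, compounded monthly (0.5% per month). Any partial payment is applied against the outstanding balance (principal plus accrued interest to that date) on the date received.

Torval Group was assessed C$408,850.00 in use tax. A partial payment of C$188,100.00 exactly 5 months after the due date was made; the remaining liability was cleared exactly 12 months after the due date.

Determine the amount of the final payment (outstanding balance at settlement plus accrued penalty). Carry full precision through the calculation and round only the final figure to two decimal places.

C$276,080.39

Balance at month 5: C$408,850.0000 × (1 + 0.005)^5 = C$419,173.9748…
After C$188,100.00 payment: C$419,173.9748… − C$188,100.00 = C$231,073.9748…
Balance at month 12: C$231,073.9748… × (1 + 0.005)^7 = C$239,283.8938…
Penalty: 12 × 0.75% × C$408,850.00 = C$36,796.50
Final settlement = outstanding balance + penalty = C$239,283.8938… + C$36,796.50 = C$276,080.39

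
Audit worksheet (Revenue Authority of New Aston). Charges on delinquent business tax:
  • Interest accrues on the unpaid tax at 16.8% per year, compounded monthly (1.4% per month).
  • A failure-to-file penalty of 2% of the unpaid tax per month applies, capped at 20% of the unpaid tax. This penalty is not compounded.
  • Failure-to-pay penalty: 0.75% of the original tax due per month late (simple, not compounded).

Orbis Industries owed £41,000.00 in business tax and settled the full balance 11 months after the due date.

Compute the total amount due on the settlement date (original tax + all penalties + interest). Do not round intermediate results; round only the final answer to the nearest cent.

£59,357.57

Failure-to-file: 11 × 2% × £41,000.00 = £9,020.00, capped at 20% × £41,000.00 = £8,200.00
Failure-to-pay penalty = 0.75% × £41,000.00 × 11 mo = £3,382.50
Interest: £41,000.00 × ((1 + 0.014)^11 − 1) = £41,000.00 × 0.1652457… = £6,775.0733…
Total = £41,000.00 + £11,582.5000 + £6,775.0733… = £59,357.57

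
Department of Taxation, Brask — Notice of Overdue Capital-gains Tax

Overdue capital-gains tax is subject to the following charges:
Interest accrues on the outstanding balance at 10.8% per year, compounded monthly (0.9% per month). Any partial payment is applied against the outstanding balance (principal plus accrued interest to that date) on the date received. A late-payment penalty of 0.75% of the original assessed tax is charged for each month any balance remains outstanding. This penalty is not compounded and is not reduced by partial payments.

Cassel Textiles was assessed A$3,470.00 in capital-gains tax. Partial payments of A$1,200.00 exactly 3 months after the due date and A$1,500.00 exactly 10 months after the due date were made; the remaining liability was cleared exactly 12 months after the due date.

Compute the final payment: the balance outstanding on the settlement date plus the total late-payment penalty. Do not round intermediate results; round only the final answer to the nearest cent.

A$1,348.28

Balance at month 3: A$3,470.0000 × (1 + 0.009)^3 = A$3,564.5357…
After A$1,200.00 payment: A$3,564.5357… − A$1,200.00 = A$2,364.5357…
Balance at month 10: A$2,364.5357… × (1 + 0.009)^7 = A$2,517.5844…
After A$1,500.00 payment: A$2,517.5844… − A$1,500.00 = A$1,017.5844…
Balance at month 12: A$1,017.5844… × (1 + 0.009)^2 = A$1,035.9834…
Penalty: 12 × 0.75% × A$3,470.00 = A$312.30
Final settlement = outstanding balance + penalty = A$1,035.9834… + A$312.30 = A$1,348.28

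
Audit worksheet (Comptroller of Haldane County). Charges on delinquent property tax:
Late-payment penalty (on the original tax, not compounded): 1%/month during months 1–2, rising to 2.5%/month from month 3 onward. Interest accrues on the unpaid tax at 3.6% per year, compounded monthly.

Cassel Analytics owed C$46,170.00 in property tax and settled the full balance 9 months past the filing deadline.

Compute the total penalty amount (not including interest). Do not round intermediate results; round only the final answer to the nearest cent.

C$9,003.15

Penalty, months 1–2: 2 × 1% × C$46,170.00 = C$923.40
Penalty, months 3–9: 7 × 2.5% × C$46,170.00 = C$8,079.75
Total penalty = C$923.40 + C$8,079.75 = C$9,003.15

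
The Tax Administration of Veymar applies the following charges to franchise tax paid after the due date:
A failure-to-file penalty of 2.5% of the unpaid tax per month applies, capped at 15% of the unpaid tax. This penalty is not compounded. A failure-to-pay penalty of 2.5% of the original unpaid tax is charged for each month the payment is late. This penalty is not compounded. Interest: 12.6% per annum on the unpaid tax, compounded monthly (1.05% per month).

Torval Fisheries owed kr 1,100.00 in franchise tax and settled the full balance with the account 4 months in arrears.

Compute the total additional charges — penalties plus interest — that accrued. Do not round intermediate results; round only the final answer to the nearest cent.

Failure-to-file: 4 × 2.5% × kr 1,100.00 = kr 110.00 (under the 15% cap)
Failure-to-pay penalty = 2.5% × kr 1,100.00 × 4 mo = kr 110.00
Interest: kr 1,100.00 × ((1 + 0.0105)^4 − 1) = kr 1,100.00 × 0.0426661… = kr 46.9328…
Penalties + interest = kr 220.0000 + kr 46.9328… = kr 266.93

kr 266.93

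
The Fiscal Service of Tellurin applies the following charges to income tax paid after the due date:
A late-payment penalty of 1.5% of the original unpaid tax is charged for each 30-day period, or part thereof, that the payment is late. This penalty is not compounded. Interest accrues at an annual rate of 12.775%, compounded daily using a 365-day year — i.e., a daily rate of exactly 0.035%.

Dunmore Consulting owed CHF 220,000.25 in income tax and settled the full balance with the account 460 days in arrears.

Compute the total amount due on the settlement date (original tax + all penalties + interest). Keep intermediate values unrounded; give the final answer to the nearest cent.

Penalty periods: ⌈460/30⌉ = 16; penalty = 16 × 1.5% × CHF 220,000.25 = CHF 52,800.06
Interest: CHF 220,000.25 × ((1 + 0.00035)^460 − 1) = CHF 220,000.25 × 0.17465188… = CHF 38,423.4573…
Total = CHF 220,000.25 + CHF 52,800.0600 + CHF 38,423.4573… = CHF 311,223.77

CHF 311,223.77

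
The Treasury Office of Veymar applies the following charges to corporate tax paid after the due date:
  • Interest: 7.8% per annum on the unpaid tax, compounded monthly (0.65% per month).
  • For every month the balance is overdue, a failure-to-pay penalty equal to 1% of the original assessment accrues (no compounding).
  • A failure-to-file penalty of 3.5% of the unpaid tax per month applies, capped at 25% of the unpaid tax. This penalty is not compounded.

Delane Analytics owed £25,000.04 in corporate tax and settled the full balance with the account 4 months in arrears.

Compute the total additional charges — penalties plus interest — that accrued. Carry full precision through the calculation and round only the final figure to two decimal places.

Failure-to-file: 4 × 3.5% × £25,000.04 = £3,500.01… (under the 25% cap)
Failure-to-pay penalty = 1% × £25,000.04 × 4 mo = £1,000.00…
Interest: £25,000.04 × ((1 + 0.0065)^4 − 1) = £25,000.04 × 0.0262546… = £656.3661…
Penalties + interest = £4,500.0072 + £656.3661… = £5,156.37

£5,156.37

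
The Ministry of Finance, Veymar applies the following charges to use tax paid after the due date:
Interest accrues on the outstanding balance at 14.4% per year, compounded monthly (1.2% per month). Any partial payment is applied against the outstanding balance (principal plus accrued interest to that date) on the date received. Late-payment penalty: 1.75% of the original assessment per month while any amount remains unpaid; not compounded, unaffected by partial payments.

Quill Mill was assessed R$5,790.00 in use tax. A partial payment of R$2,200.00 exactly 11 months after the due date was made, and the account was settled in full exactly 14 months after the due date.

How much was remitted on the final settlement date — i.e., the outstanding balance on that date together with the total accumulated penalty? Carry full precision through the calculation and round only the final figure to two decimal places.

R$5,980.75

Balance at month 11: R$5,790.0000 × (1 + 0.012)^11 = R$6,601.8279…
After R$2,200.00 payment: R$6,601.8279… − R$2,200.00 = R$4,401.8279…
Balance at month 14: R$4,401.8279… × (1 + 0.012)^3 = R$4,562.2029…
Penalty: 14 × 1.75% × R$5,790.00 = R$1,418.55
Final settlement = outstanding balance + penalty = R$4,562.2029… + R$1,418.55 = R$5,980.75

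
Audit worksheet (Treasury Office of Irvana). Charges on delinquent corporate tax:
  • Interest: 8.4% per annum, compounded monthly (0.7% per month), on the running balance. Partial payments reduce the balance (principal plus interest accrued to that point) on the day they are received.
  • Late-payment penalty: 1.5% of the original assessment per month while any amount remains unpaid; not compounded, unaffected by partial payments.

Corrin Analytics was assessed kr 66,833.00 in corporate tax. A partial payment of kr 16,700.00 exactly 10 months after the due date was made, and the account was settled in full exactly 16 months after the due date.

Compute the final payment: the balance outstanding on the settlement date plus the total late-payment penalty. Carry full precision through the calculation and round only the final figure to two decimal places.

kr 73,350.54

Balance at month 10: kr 66,833.0000 × (1 + 0.007)^10 = kr 71,661.4616…
After kr 16,700.00 payment: kr 71,661.4616… − kr 16,700.00 = kr 54,961.4616…
Balance at month 16: kr 54,961.4616… × (1 + 0.007)^6 = kr 57,310.6187…
Penalty: 16 × 1.5% × kr 66,833.00 = kr 16,039.92
Final settlement = outstanding balance + penalty = kr 57,310.6187… + kr 16,039.92 = kr 73,350.54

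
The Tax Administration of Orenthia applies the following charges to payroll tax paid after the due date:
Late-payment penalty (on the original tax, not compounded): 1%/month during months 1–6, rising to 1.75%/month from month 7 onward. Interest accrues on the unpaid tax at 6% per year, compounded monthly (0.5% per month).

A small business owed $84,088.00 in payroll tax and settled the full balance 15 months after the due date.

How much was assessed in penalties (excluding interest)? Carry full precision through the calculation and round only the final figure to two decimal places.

$18,289.14

Penalty, months 1–6: 6 × 1% × $84,088.00 = $5,045.28
Penalty, months 7–15: 9 × 1.75% × $84,088.00 = $13,243.86
Total penalty = $5,045.28 + $13,243.86 = $18,289.14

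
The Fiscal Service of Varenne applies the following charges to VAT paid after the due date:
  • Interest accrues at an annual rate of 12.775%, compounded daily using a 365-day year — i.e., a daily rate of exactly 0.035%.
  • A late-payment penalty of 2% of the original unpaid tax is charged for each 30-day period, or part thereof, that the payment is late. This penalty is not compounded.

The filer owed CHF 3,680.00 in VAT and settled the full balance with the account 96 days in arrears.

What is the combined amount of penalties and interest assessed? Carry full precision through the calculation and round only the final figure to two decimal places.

CHF 420.13

Penalty periods: ⌈96/30⌉ = 4; penalty = 4 × 2% × CHF 3,680.00 = CHF 294.40
Interest: CHF 3,680.00 × ((1 + 0.00035)^96 − 1) = CHF 3,680.00 × 0.03416478… = CHF 125.7264…
Penalties + interest = CHF 294.4000 + CHF 125.7264… = CHF 420.13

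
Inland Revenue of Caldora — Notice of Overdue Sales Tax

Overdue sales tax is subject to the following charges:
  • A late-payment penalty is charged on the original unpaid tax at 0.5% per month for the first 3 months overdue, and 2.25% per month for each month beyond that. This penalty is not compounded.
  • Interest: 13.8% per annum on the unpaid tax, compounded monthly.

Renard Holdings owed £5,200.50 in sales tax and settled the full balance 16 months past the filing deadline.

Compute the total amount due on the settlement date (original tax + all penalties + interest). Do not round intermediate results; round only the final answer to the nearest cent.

Penalty, months 1–3: 3 × 0.5% × £5,200.50 = £78.01…
Penalty, months 4–16: 13 × 2.25% × £5,200.50 = £1,521.15…
Interest (13.8%/yr ÷ 12 = 1.15%/month): £5,200.50 × ((1 + 0.0115)^16 − 1) = £1,044.0234…
Total = £5,200.50 + £1,599.1538… + £1,044.0234… = £7,843.68

£7,843.68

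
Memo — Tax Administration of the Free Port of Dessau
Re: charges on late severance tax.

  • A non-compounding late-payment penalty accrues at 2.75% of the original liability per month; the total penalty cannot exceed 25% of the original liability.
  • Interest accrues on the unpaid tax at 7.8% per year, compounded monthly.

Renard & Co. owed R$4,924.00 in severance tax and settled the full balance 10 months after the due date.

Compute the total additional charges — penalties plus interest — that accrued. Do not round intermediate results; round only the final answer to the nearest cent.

Penalty (uncapped): 10 × 2.75% × R$4,924.00 = R$1,354.10; cap = 25% × R$4,924.00 = R$1,231.00 → penalty = R$1,231.00
Interest (7.8%/yr ÷ 12 = 0.65%/month): R$4,924.00 × ((1 + 0.0065)^10 − 1) = R$329.5859…
Penalties + interest = R$1,231.0000 + R$329.5859… = R$1,560.59

R$1,560.59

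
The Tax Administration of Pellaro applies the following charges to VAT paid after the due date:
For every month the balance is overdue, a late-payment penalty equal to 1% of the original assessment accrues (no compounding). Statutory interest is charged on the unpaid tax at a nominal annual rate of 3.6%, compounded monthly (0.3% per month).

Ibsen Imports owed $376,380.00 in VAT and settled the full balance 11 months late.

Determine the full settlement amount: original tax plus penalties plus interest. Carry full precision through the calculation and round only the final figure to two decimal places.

Late-payment penalty = 1% × $376,380.00 × 11 mo = $41,401.80
Interest: $376,380.00 × ((1 + 0.003)^11 − 1) = $376,380.00 × 0.0334995… = $12,608.5350…
Total = $376,380.00 + $41,401.8000 + $12,608.5350… = $430,390.33

$430,390.33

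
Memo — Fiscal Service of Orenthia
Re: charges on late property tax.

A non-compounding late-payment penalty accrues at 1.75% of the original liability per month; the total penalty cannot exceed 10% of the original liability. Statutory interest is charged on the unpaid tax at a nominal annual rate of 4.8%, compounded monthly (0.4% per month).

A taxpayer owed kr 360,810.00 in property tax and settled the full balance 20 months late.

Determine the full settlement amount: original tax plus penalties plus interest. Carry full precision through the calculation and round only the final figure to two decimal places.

kr 426,879.44

Penalty (uncapped): 20 × 1.75% × kr 360,810.00 = kr 126,283.50; cap = 10% × kr 360,810.00 = kr 36,081.00 → penalty = kr 36,081.00
Interest: kr 360,810.00 × ((1 + 0.004)^20 − 1) = kr 360,810.00 × 0.0831142… = kr 29,988.4404…
Total = kr 360,810.00 + kr 36,081.0000 + kr 29,988.4404… = kr 426,879.44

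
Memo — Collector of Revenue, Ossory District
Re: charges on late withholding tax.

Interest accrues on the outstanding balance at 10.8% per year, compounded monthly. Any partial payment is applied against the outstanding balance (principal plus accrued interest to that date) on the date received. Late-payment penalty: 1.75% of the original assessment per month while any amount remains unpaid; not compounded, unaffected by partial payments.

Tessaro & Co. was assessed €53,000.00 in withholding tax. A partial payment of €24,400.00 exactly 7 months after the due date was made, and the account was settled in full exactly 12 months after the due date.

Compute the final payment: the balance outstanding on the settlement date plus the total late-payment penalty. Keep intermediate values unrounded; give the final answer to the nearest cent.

Monthly rate = 10.8% ÷ 12 = 0.9%
Balance at month 7: €53,000.0000 × (1 + 0.009)^7 = €56,430.5175…
After €24,400.00 payment: €56,430.5175… − €24,400.00 = €32,030.5175…
Balance at month 12: €32,030.5175… × (1 + 0.009)^5 = €33,498.0701…
Penalty: 12 × 1.75% × €53,000.00 = €11,130.00
Final settlement = outstanding balance + penalty = €33,498.0701… + €11,130.00 = €44,628.07

€44,628.07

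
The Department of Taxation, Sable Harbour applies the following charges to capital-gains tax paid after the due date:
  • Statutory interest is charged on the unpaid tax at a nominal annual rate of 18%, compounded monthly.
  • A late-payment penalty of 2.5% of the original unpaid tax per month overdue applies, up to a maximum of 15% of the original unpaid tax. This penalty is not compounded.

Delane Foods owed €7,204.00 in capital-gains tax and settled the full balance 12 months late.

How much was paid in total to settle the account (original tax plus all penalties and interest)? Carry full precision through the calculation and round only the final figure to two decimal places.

€9,693.83

Penalty (uncapped): 12 × 2.5% × €7,204.00 = €2,161.20; cap = 15% × €7,204.00 = €1,080.60 → penalty = €1,080.60
Interest (18%/yr ÷ 12 = 1.5%/month): €7,204.00 × ((1 + 0.015)^12 − 1) = €1,409.2333…
Total = €7,204.00 + €1,080.6000 + €1,409.2333… = €9,693.83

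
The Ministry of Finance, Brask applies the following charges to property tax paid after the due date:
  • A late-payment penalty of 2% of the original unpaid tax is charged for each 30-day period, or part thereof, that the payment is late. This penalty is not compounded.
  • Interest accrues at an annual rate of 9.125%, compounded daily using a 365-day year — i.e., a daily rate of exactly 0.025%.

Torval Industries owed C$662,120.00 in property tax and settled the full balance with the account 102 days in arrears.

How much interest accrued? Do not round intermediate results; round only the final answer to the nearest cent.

Interest: C$662,120.00 × ((1 + 0.00025)^102 − 1) = C$662,120.00 × 0.02582464… = C$17,099.0086…

C$17,099.01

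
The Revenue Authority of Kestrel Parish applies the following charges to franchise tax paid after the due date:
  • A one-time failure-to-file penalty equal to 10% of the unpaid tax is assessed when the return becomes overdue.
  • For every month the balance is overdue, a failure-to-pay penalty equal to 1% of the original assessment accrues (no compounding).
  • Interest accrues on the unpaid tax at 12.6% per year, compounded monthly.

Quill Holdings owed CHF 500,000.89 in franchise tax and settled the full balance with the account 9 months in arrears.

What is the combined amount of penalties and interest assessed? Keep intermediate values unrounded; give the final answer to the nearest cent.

Failure-to-file penalty: 10% × CHF 500,000.89 = CHF 50,000.09…
Failure-to-pay penalty = 1% × CHF 500,000.89 × 9 mo = CHF 45,000.08…
Interest (12.6%/yr ÷ 12 = 1.05%/month): CHF 500,000.89 × ((1 + 0.0105)^9 − 1) = CHF 49,283.9818…
Penalties + interest = CHF 95,000.1691 + CHF 49,283.9818… = CHF 144,284.15

CHF 144,284.15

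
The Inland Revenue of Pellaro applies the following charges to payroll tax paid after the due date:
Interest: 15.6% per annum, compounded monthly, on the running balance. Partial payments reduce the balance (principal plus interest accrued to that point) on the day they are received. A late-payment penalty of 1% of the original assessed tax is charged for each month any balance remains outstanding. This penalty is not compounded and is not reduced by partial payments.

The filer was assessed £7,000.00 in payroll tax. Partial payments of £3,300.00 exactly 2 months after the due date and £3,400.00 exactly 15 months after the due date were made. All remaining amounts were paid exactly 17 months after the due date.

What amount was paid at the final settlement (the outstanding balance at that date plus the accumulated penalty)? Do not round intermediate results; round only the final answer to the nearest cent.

£2,414.37

Monthly rate = 15.6% ÷ 12 = 1.3%
Balance at month 2: £7,000.0000 × (1 + 0.013)^2 = £7,183.1830
After £3,300.00 payment: £7,183.1830 − £3,300.00 = £3,883.1830
Balance at month 15: £3,883.1830 × (1 + 0.013)^13 = £4,593.1502…
After £3,400.00 payment: £4,593.1502… − £3,400.00 = £1,193.1502…
Balance at month 17: £1,193.1502… × (1 + 0.013)^2 = £1,224.3737…
Penalty: 17 × 1% × £7,000.00 = £1,190.00
Final settlement = outstanding balance + penalty = £1,224.3737… + £1,190.00 = £2,414.37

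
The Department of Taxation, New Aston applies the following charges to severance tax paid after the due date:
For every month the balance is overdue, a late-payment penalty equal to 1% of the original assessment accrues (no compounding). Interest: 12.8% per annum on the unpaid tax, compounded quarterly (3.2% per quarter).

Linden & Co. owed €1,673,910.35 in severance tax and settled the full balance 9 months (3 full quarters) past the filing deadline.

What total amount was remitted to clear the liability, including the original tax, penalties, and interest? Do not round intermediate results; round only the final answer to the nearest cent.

Late-payment penalty = 1% × €1,673,910.35 × 9 mo = €150,651.93…
Interest: €1,673,910.35 × ((1 + 0.032)^3 − 1) = €1,673,910.35 × 0.0991048… = €165,892.4969…
Total = €1,673,910.35 + €150,651.9315 + €165,892.4969… = €1,990,454.78

€1,990,454.78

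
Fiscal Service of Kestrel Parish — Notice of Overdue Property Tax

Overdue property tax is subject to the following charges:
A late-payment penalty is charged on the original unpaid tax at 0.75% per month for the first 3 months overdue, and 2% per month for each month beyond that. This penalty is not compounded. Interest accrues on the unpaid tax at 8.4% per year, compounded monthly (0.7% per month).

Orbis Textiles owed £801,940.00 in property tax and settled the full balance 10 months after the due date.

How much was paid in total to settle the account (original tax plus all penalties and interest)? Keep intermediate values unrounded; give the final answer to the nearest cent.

Penalty, months 1–3: 3 × 0.75% × £801,940.00 = £18,043.65
Penalty, months 4–10: 7 × 2% × £801,940.00 = £112,271.60
Interest: £801,940.00 × ((1 + 0.007)^10 − 1) = £801,940.00 × 0.0722467… = £57,937.4933…
Total = £801,940.00 + £130,315.2500 + £57,937.4933… = £990,192.74

£990,192.74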